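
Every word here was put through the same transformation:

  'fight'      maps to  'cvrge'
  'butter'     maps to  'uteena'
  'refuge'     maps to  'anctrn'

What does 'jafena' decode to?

crater

f(5)→c(2) and i(8)→v(21) fit y≡15x+5 (mod 26); the inverse of 15 mod 26 is 7. This is an affine cipher: with a=0,…,z=25, each position x becomes (15x+5) mod 26.
Decoding jafena: j(9)→7·(9−5)≡2=c; a(0)→7·(0−5)≡17=r; f(5)→7·(5−5)≡0=a; e(4)→7·(4−5)≡19=t; n(13)→7·(13−5)≡4=e; a(0)→7·(0−5)≡17=r (all mod 26).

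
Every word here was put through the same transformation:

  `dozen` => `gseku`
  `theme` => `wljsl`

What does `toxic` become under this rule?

wscoj

In dozen: d→g is +3, o→s is +4, z→e is +5, e→k is +6 — the shift increases by 1 each position. Letter i (0-indexed) is shifted by i+3, so successive shifts are 3, 4, 5, ….
Applying it to toxic: t+3=w, o+4=s, x+5=c, i+6=o, c+7=j.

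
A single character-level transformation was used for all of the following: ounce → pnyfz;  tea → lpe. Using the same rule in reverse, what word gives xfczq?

The output letters match the input read backwards, each shifted +11: ounce reversed is ecnuo. Read the word backwards and shift each letter +11.
Undoing it on xfczq: shift back: x−11=m, f−11=u, c−11=r, z−11=o, q−11=f → murof; then reverse → forum.

forum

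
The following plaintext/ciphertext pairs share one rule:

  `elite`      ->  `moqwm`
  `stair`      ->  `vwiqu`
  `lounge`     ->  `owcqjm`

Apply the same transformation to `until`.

Two shifts are in play — +8 for a/e/i/o/u, +3 for every other letter.
Applying it to until: u(vowel)+8=c, n(cons)+3=q, t(cons)+3=w, i(vowel)+8=q, l(cons)+3=o.

cqwqo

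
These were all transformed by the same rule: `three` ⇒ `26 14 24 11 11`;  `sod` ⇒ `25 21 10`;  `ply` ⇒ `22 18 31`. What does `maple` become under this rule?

t is letter #20 and maps to 26: an offset of 6. The number is (letter's place in the alphabet, a=1) + 6.
On maple: m=13→19, a=1→7, p=16→22, l=12→18, e=5→11.

19 7 22 18 11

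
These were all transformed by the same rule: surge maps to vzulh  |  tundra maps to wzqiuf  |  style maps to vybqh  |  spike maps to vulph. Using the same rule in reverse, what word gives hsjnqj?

The shifts repeat in a cycle of length 2: positions 0,1,… shift by +3, +5, then the pattern repeats.
Undoing it on hsjnqj: h−3=e, s−5=n, j−3=g, n−5=i, q−3=n, j−5=e.

engine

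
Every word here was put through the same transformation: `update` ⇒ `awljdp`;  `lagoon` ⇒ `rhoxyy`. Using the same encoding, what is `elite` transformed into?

ksqco

Letter i (0-indexed) is shifted by i+6, so successive shifts are 6, 7, 8, ….
For elite: e+6=k, l+7=s, i+8=q, t+9=c, e+10=o.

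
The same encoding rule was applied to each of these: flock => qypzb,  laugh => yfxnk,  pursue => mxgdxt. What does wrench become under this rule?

f(5)→q(16) and l(11)→y(24) fit y≡23x+5 (mod 26); the inverse of 23 mod 26 is 17. Treating letters as 0–25, the rule is x ↦ 23x + 5 (mod 26).
Applying it to wrench: w(22)→23·22+5≡17=r; r(17)→23·17+5≡6=g; e(4)→23·4+5≡19=t; n(13)→23·13+5≡18=s; c(2)→23·2+5≡25=z; h(7)→23·7+5≡10=k (all mod 26).

rgtszk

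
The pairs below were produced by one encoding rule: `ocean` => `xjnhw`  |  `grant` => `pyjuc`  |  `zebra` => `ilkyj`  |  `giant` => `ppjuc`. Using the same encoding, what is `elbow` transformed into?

nskvf

Shifts by position in ocean: pos 0: o→x (+9), pos 1: c→j (+7), pos 2: e→n (+9), pos 3: a→h (+7) — repeating every 2. A repeating key of period 2 is used — shifts +9, +7 over and over.
Applying it to elbow: e+9=n, l+7=s, b+9=k, o+7=v, w+9=f.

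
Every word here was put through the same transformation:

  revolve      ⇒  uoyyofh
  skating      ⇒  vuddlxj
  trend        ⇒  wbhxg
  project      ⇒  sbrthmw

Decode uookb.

Shifts by position in revolve: pos 0: r→u (+3), pos 1: e→o (+10), pos 2: v→y (+3), pos 3: o→y (+10) — repeating every 2. The shifts repeat in a cycle of length 2: positions 0,1,… shift by +3, +10, then the pattern repeats.
Undoing it on uookb: u−3=r, o−10=e, o−3=l, k−10=a, b−3=y.

relay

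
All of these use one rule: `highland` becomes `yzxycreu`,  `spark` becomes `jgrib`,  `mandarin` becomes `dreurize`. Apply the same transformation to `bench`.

Each letter is shifted forward by 17 in the alphabet (a Caesar shift of +17).
Applying it to bench: b+17=s, e+17=v, n+17=e, c+17=t, h+17=y.

svety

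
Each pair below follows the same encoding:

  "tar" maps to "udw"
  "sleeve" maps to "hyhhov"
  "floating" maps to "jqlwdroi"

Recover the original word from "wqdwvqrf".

The output letters match the input read backwards, each shifted +3: tar reversed is rat. Two steps: reverse the string, then apply a Caesar shift of +3.
Undoing it on wqdwvqrf: shift back: w−3=t, q−3=n, d−3=a, w−3=t, v−3=s, q−3=n, r−3=o, f−3=c → tnatsnoc; then reverse → constant.

constant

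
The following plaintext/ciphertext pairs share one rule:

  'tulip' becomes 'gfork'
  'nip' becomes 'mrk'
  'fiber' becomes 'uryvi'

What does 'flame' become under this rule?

Each pair mirrors across the alphabet (t↔g, u↔f, l↔o): positions sum to 25. Each letter is replaced by its mirror in the alphabet: a↔z, b↔y, c↔x, and so on (the Atbash cipher).
Applying it to flame: f↔u, l↔o, a↔z, m↔n, e↔v.

uoznv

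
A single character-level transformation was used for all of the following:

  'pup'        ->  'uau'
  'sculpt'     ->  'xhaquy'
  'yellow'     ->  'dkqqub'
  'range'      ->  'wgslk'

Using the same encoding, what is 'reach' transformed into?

wkghm

The shift depends on letter class: consonant p→u is +5, but vowel u→a is +6. Two shifts are in play — +6 for a/e/i/o/u, +5 for every other letter.
On reach: r(cons)+5=w, e(vowel)+6=k, a(vowel)+6=g, c(cons)+5=h, h(cons)+5=m.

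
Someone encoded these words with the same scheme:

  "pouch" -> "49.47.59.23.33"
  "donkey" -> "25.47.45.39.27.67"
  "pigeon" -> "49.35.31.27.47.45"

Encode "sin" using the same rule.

p(#16)→49 and o(#15)→47: differences scale by 2, so n = 2·pos + 17. With a=1..z=26, the number is 2·pos + 17.
On sin: s=19→55, i=9→35, n=14→45.

55.35.45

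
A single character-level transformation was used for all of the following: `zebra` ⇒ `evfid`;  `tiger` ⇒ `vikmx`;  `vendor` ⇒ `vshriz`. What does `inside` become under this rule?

ihmwrm

Two steps: reverse the string, then apply a Caesar shift of +4.
Applying it to inside: reverse → edisni; then shift: e+4=i, d+4=h, i+4=m, s+4=w, n+4=r, i+4=m.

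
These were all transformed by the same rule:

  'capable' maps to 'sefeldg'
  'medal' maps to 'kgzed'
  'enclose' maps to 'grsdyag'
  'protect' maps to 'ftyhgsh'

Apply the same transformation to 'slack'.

Each letter's alphabet position (a=0..z=25) is mapped through 7·x+4 mod 26 — an affine cipher.
On slack: s(18)→7·18+4≡0=a; l(11)→7·11+4≡3=d; a(0)→7·0+4≡4=e; c(2)→7·2+4≡18=s; k(10)→7·10+4≡22=w (all mod 26).

adesw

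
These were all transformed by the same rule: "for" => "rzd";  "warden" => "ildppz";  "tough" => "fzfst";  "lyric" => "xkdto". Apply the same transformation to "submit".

efnytf

The shift depends on letter class: consonant f→r is +12, but vowel o→z is +11. Two shifts are in play — +11 for a/e/i/o/u, +12 for every other letter.
For submit: s(cons)+12=e, u(vowel)+11=f, b(cons)+12=n, m(cons)+12=y, i(vowel)+11=t, t(cons)+12=f.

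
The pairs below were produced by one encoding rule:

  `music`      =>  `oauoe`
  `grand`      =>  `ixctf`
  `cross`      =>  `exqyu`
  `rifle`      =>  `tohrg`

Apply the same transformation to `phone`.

rnqtg

Shifts by position in music: pos 0: m→o (+2), pos 1: u→a (+6), pos 2: s→u (+2), pos 3: i→o (+6) — repeating every 2. It's a Vigenère-style cipher with numeric key [2,6]: position i shifts by key[i mod 2].
Applying it to phone: p+2=r, h+6=n, o+2=q, n+6=t, e+2=g.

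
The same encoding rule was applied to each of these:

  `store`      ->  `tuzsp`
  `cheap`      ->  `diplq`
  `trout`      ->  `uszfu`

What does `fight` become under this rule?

The shift depends on letter class: consonant s→t is +1, but vowel o→z is +11. The rule splits by letter class: vowels +11, consonants +1.
Applying it to fight: f(cons)+1=g, i(vowel)+11=t, g(cons)+1=h, h(cons)+1=i, t(cons)+1=u.

gthiu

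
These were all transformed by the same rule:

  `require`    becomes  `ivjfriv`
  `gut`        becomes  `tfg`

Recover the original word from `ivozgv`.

relate

Each pair mirrors across the alphabet (r↔i, e↔v, q↔j): positions sum to 25. Letters are reflected about the middle of the alphabet (position → 25−position): Atbash.
Reversing it on ivozgv: i↔r, v↔e, o↔l, z↔a, g↔t, v↔e.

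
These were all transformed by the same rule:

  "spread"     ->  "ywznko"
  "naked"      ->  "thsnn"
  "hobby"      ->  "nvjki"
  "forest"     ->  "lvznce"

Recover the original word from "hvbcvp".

bottle

The shift increases by 1 at each position, starting from +6: 6, 7, 8, ….
Undoing it on hvbcvp: h−6=b, v−7=o, b−8=t, c−9=t, v−10=l, p−11=e.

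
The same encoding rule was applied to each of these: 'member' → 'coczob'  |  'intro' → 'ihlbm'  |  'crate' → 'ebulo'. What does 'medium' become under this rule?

cojiqc

m(12)→c(2) and e(4)→o(14) fit y≡5x+20 (mod 26); the inverse of 5 mod 26 is 21. Each letter's alphabet position (a=0..z=25) is mapped through 5·x+20 mod 26 — an affine cipher.
Applying it to medium: m(12)→5·12+20≡2=c; e(4)→5·4+20≡14=o; d(3)→5·3+20≡9=j; i(8)→5·8+20≡8=i; u(20)→5·20+20≡16=q; m(12)→5·12+20≡2=c (all mod 26).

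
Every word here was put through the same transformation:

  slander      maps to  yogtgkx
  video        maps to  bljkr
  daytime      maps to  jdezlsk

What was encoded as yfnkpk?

Shifts by position in slander: pos 0: s→y (+6), pos 1: l→o (+3), pos 2: a→g (+6), pos 3: n→t (+6), pos 4: d→g (+3), pos 5: e→k (+6) — repeating every 3. The shifts repeat in a cycle of length 3: positions 0,1,… shift by +6, +3, +6, then the pattern repeats.
Reversing it on yfnkpk: y−6=s, f−3=c, n−6=h, k−6=e, p−3=m, k−6=e.

scheme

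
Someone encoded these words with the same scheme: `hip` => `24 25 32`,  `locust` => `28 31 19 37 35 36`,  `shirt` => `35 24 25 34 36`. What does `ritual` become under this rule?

h is letter #8 and maps to 24: an offset of 16. Each letter is replaced by its alphabet position (a=1..z=26) + 16.
On ritual: r=18→34, i=9→25, t=20→36, u=21→37, a=1→17, l=12→28.

34 25 36 37 17 28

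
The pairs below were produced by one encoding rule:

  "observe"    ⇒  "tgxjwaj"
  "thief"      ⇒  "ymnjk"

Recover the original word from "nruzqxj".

impulse

Compare letters: o→t is +5, b→g is +5, s→x is +5 — a constant shift. This is a Caesar cipher with shift 5.
Reversing it on nruzqxj: n−5=i, r−5=m, u−5=p, z−5=u, q−5=l, x−5=s, j−5=e.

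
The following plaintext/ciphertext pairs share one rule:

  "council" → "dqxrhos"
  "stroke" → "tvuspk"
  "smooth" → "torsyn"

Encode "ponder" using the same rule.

In council: c→d is +1, o→q is +2, u→x is +3, n→r is +4 — the shift increases by 1 each position. Each letter shifts forward by (position + 1), i.e. 1, 2, 3, … — the shift grows by one for each successive letter.
On ponder: p+1=q, o+2=q, n+3=q, d+4=h, e+5=j, r+6=x.

qqqhjx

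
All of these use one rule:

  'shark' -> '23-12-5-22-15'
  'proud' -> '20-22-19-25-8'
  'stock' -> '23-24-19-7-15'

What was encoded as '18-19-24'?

not

s is letter #19 and maps to 23: an offset of 4. Each letter is replaced by its alphabet position (a=1..z=26) + 4.
Reversing it on 18-19-24: 18→(18−4)÷1=14=n, 19→(19−4)÷1=15=o, 24→(24−4)÷1=20=t.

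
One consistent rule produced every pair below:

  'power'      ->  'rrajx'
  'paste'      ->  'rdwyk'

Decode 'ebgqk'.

cycle

Letter i (0-indexed) is shifted by i+2, so successive shifts are 2, 3, 4, ….
Undoing it on ebgqk: e−2=c, b−3=y, g−4=c, q−5=l, k−6=e.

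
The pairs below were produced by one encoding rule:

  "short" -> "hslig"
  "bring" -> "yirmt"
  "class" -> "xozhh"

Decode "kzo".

pal

Each pair mirrors across the alphabet (s↔h, h↔s, o↔l): positions sum to 25. Each letter is replaced by its mirror in the alphabet: a↔z, b↔y, c↔x, and so on (the Atbash cipher).
Reversing it on kzo: k↔p, z↔a, o↔l.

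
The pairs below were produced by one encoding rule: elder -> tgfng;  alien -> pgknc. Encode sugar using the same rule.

The output letters match the input read backwards, each shifted +2: elder reversed is redle. Two steps: reverse the string, then apply a Caesar shift of +2.
On sugar: reverse → ragus; then shift: r+2=t, a+2=c, g+2=i, u+2=w, s+2=u.

tciwu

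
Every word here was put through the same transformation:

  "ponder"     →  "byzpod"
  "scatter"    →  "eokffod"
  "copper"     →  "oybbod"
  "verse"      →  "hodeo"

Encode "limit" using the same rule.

xsysf

Vowels shift forward by 10 and consonants shift forward by 12.
For limit: l(cons)+12=x, i(vowel)+10=s, m(cons)+12=y, i(vowel)+10=s, t(cons)+12=f.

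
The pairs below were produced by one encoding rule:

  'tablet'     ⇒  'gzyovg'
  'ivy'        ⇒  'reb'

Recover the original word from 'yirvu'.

brief

Each pair mirrors across the alphabet (t↔g, a↔z, b↔y): positions sum to 25. Each letter is replaced by its mirror in the alphabet: a↔z, b↔y, c↔x, and so on (the Atbash cipher).
Reversing it on yirvu: y↔b, i↔r, r↔i, v↔e, u↔f.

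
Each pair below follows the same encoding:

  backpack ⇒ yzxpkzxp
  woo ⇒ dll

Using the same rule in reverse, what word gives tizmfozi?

granular

Each pair mirrors across the alphabet (b↔y, a↔z, c↔x): positions sum to 25. Each letter is replaced by its mirror in the alphabet: a↔z, b↔y, c↔x, and so on (the Atbash cipher).
Decoding tizmfozi: t↔g, i↔r, z↔a, m↔n, f↔u, o↔l, z↔a, i↔r.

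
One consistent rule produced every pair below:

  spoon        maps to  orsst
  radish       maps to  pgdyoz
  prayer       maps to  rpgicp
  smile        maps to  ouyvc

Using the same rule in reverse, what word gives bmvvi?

s(18)→o(14) and p(15)→r(17) fit y≡25x+6 (mod 26); the inverse of 25 mod 26 is 25. This is an affine cipher: with a=0,…,z=25, each position x becomes (25x+6) mod 26.
Reversing it on bmvvi: b(1)→25·(1−6)≡5=f; m(12)→25·(12−6)≡20=u; v(21)→25·(21−6)≡11=l; v(21)→25·(21−6)≡11=l; i(8)→25·(8−6)≡24=y (all mod 26).

fully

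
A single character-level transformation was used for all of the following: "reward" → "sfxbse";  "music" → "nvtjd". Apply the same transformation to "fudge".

gvehf

Compare letters: r→s is +1, e→f is +1, w→x is +1 — a constant shift. This is a Caesar cipher with shift 1.
On fudge: f+1=g, u+1=v, d+1=e, g+1=h, e+1=f.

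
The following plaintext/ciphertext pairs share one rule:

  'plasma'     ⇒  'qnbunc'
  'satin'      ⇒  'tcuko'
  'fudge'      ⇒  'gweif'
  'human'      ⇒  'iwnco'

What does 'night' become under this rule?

okhju

Shifts by position in plasma: pos 0: p→q (+1), pos 1: l→n (+2), pos 2: a→b (+1), pos 3: s→u (+2) — repeating every 2. The shifts repeat in a cycle of length 2: positions 0,1,… shift by +1, +2, then the pattern repeats.
Applying it to night: n+1=o, i+2=k, g+1=h, h+2=j, t+1=u.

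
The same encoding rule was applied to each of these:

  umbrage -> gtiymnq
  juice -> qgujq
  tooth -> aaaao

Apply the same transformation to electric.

qsqjayuj

The rule splits by letter class: vowels +12, consonants +7.
On electric: e(vowel)+12=q, l(cons)+7=s, e(vowel)+12=q, c(cons)+7=j, t(cons)+7=a, r(cons)+7=y, i(vowel)+12=u, c(cons)+7=j.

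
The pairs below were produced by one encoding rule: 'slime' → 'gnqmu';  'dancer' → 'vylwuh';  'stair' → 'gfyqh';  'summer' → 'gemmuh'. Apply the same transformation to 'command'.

s(18)→g(6) and l(11)→n(13) fit y≡25x+24 (mod 26); the inverse of 25 mod 26 is 25. Treating letters as 0–25, the rule is x ↦ 25x + 24 (mod 26).
On command: c(2)→25·2+24≡22=w; o(14)→25·14+24≡10=k; m(12)→25·12+24≡12=m; m(12)→25·12+24≡12=m; a(0)→25·0+24≡24=y; n(13)→25·13+24≡11=l; d(3)→25·3+24≡21=v (all mod 26).

wkmmylv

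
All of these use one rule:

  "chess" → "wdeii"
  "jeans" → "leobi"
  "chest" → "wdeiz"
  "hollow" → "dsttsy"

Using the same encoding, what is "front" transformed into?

vrsbz

c(2)→w(22) and h(7)→d(3) fit y≡17x+14 (mod 26); the inverse of 17 mod 26 is 23. This is an affine cipher: with a=0,…,z=25, each position x becomes (17x+14) mod 26.
On front: f(5)→17·5+14≡21=v; r(17)→17·17+14≡17=r; o(14)→17·14+14≡18=s; n(13)→17·13+14≡1=b; t(19)→17·19+14≡25=z (all mod 26).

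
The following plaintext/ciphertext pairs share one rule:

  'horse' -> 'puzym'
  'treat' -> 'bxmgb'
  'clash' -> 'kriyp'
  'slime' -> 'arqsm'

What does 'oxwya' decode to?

gross

Shifts by position in horse: pos 0: h→p (+8), pos 1: o→u (+6), pos 2: r→z (+8), pos 3: s→y (+6) — repeating every 2. The shifts repeat in a cycle of length 2: positions 0,1,… shift by +8, +6, then the pattern repeats.
Reversing it on oxwya: o−8=g, x−6=r, w−8=o, y−6=s, a−8=s.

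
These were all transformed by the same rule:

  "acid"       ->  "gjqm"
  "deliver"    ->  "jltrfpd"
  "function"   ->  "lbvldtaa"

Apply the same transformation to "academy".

In acid: a→g is +6, c→j is +7, i→q is +8, d→m is +9 — the shift increases by 1 each position. Letter i (0-indexed) is shifted by i+6, so successive shifts are 6, 7, 8, ….
For academy: a+6=g, c+7=j, a+8=i, d+9=m, e+10=o, m+11=x, y+12=k.

gjimoxk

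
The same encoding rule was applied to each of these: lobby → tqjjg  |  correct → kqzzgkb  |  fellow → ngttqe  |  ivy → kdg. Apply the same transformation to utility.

wbktkbg

The shift depends on letter class: consonant l→t is +8, but vowel o→q is +2. Vowels shift forward by 2 and consonants shift forward by 8.
On utility: u(vowel)+2=w, t(cons)+8=b, i(vowel)+2=k, l(cons)+8=t, i(vowel)+2=k, t(cons)+8=b, y(cons)+8=g.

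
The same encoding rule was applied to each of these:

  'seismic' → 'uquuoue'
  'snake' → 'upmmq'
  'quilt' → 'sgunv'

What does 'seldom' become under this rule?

uqnfao

Vowels shift forward by 12 and consonants shift forward by 2.
On seldom: s(cons)+2=u, e(vowel)+12=q, l(cons)+2=n, d(cons)+2=f, o(vowel)+12=a, m(cons)+2=o.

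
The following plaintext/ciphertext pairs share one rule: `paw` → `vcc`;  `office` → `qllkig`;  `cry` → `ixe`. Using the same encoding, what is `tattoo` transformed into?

The rule splits by letter class: vowels +2, consonants +6.
Applying it to tattoo: t(cons)+6=z, a(vowel)+2=c, t(cons)+6=z, t(cons)+6=z, o(vowel)+2=q, o(vowel)+2=q.

zczzqq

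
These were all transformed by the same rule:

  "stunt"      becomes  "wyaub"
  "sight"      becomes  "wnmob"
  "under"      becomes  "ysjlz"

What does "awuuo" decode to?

wrong

In stunt: s→w is +4, t→y is +5, u→a is +6, n→u is +7 — the shift increases by 1 each position. The shift increases by 1 at each position, starting from +4: 4, 5, 6, ….
Decoding awuuo: a−4=w, w−5=r, u−6=o, u−7=n, o−8=g.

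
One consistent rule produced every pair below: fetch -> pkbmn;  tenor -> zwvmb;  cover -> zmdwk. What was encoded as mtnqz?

The output letters match the input read backwards, each shifted +8: fetch reversed is hctef. Two steps: reverse the string, then apply a Caesar shift of +8.
Undoing it on mtnqz: shift back: m−8=e, t−8=l, n−8=f, q−8=i, z−8=r → elfir; then reverse → rifle.

rifle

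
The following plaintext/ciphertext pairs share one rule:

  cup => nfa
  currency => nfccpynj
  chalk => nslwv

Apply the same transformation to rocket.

It's a constant shift of +11 (ROT11).
Applying it to rocket: r+11=c, o+11=z, c+11=n, k+11=v, e+11=p, t+11=e.

cznvpe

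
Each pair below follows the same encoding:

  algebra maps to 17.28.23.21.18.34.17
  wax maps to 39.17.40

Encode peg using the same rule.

a is letter #1 and maps to 17: an offset of 16. Letters become their 1-based position plus 16 (so a→17, b→18, …).
On peg: p=16→32, e=5→21, g=7→23.

32.21.23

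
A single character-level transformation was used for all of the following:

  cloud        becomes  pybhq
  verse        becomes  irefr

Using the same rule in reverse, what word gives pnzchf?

Every letter moves 13 places later in the alphabet, wrapping around z→a.
Decoding pnzchf: p−13=c, n−13=a, z−13=m, c−13=p, h−13=u, f−13=s.

campus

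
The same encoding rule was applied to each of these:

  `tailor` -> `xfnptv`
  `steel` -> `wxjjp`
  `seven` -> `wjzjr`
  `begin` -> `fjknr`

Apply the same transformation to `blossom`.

Vowels shift forward by 5 and consonants shift forward by 4.
On blossom: b(cons)+4=f, l(cons)+4=p, o(vowel)+5=t, s(cons)+4=w, s(cons)+4=w, o(vowel)+5=t, m(cons)+4=q.

fptwwtq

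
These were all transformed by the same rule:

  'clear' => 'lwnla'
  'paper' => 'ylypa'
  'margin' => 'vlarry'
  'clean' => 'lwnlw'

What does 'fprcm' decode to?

It's a Vigenère-style cipher with numeric key [9,11]: position i shifts by key[i mod 2].
Reversing it on fprcm: f−9=w, p−11=e, r−9=i, c−11=r, m−9=d.

weird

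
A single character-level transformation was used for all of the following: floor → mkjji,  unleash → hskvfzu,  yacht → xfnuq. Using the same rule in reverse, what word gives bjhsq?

f(5)→m(12) and l(11)→k(10) fit y≡17x+5 (mod 26); the inverse of 17 mod 26 is 23. Treating letters as 0–25, the rule is x ↦ 17x + 5 (mod 26).
Reversing it on bjhsq: b(1)→23·(1−5)≡12=m; j(9)→23·(9−5)≡14=o; h(7)→23·(7−5)≡20=u; s(18)→23·(18−5)≡13=n; q(16)→23·(16−5)≡19=t (all mod 26).

mount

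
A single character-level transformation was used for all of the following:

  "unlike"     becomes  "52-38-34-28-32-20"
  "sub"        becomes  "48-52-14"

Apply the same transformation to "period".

42-20-46-28-40-18

u(#21)→52 and n(#14)→38: differences scale by 2, so n = 2·pos + 10. Each letter becomes 2×(its alphabet position, a=1..z=26) + 10.
On period: p=16→42, e=5→20, r=18→46, i=9→28, o=15→40, d=4→18.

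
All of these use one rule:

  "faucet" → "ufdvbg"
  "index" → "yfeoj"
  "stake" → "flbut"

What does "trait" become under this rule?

The output letters match the input read backwards, each shifted +1: faucet reversed is tecuaf. Read the word backwards and shift each letter +1.
On trait: reverse → tiart; then shift: t+1=u, i+1=j, a+1=b, r+1=s, t+1=u.

ujbsu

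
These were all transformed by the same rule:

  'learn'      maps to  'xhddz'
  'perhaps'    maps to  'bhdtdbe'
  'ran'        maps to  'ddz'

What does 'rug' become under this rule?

The rule splits by letter class: vowels +3, consonants +12.
On rug: r(cons)+12=d, u(vowel)+3=x, g(cons)+12=s.

dxs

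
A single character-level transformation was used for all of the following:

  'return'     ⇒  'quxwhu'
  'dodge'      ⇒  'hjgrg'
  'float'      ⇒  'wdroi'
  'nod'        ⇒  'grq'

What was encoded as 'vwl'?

Two steps: reverse the string, then apply a Caesar shift of +3.
Reversing it on vwl: shift back: v−3=s, w−3=t, l−3=i → sti; then reverse → its.

its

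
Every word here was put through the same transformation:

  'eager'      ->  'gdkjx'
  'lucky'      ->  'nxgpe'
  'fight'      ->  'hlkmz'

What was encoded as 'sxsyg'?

In eager: e→g is +2, a→d is +3, g→k is +4, e→j is +5 — the shift increases by 1 each position. The shift increases by 1 at each position, starting from +2: 2, 3, 4, ….
Reversing it on sxsyg: s−2=q, x−3=u, s−4=o, y−5=t, g−6=a.

quota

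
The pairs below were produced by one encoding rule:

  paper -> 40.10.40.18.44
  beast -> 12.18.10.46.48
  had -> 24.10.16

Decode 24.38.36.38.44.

p(#16)→40 and a(#1)→10: differences scale by 2, so n = 2·pos + 8. With a=1..z=26, the number is 2·pos + 8.
Reversing it on 24.38.36.38.44: 24→(24−8)÷2=8=h, 38→(38−8)÷2=15=o, 36→(36−8)÷2=14=n, 38→(38−8)÷2=15=o, 44→(44−8)÷2=18=r.

honor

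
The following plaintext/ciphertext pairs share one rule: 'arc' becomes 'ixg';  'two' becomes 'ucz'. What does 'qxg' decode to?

ark

The output letters match the input read backwards, each shifted +6: arc reversed is cra. Read the word backwards and shift each letter +6.
Undoing it on qxg: shift back: q−6=k, x−6=r, g−6=a → kra; then reverse → ark.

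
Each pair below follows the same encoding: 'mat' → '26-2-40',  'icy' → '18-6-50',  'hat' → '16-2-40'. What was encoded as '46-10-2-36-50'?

weary

m(#13)→26 and a(#1)→2: differences scale by 2, so n = 2·pos + 0. With a=1..z=26, the number is 2·pos.
Decoding 46-10-2-36-50: 46→(46−0)÷2=23=w, 10→(10−0)÷2=5=e, 2→(2−0)÷2=1=a, 36→(36−0)÷2=18=r, 50→(50−0)÷2=25=y.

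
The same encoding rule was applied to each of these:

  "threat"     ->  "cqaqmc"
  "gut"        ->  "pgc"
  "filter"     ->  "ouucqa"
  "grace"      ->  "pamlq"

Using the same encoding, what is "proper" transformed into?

yaayqa

Two shifts are in play — +12 for a/e/i/o/u, +9 for every other letter.
On proper: p(cons)+9=y, r(cons)+9=a, o(vowel)+12=a, p(cons)+9=y, e(vowel)+12=q, r(cons)+9=a.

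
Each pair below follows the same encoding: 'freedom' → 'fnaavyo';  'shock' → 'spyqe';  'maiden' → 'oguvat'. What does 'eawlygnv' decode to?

f(5)→f(5) and r(17)→n(13) fit y≡5x+6 (mod 26); the inverse of 5 mod 26 is 21. Each letter's alphabet position (a=0..z=25) is mapped through 5·x+6 mod 26 — an affine cipher.
Reversing it on eawlygnv: e(4)→21·(4−6)≡10=k; a(0)→21·(0−6)≡4=e; w(22)→21·(22−6)≡24=y; l(11)→21·(11−6)≡1=b; y(24)→21·(24−6)≡14=o; g(6)→21·(6−6)≡0=a; n(13)→21·(13−6)≡17=r; v(21)→21·(21−6)≡3=d (all mod 26).

keyboard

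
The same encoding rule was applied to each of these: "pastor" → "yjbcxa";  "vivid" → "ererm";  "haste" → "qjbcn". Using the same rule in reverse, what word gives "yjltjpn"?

package

Compare letters: p→y is +9, a→j is +9, s→b is +9 — a constant shift. Each letter is shifted forward by 9 in the alphabet (a Caesar shift of +9).
Undoing it on yjltjpn: y−9=p, j−9=a, l−9=c, t−9=k, j−9=a, p−9=g, n−9=e.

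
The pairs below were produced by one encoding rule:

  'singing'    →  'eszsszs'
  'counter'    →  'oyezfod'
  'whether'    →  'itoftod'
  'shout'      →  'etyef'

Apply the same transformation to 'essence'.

The shift depends on letter class: consonant s→e is +12, but vowel i→s is +10. Two shifts are in play — +10 for a/e/i/o/u, +12 for every other letter.
For essence: e(vowel)+10=o, s(cons)+12=e, s(cons)+12=e, e(vowel)+10=o, n(cons)+12=z, c(cons)+12=o, e(vowel)+10=o.

oeeozoo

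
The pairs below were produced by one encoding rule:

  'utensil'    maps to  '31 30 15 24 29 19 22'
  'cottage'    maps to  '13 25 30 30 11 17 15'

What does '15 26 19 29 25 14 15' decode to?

u is letter #21 and maps to 31: an offset of 10. Letters become their 1-based position plus 10 (so a→11, b→12, …).
Reversing it on 15 26 19 29 25 14 15: 15→(15−10)÷1=5=e, 26→(26−10)÷1=16=p, 19→(19−10)÷1=9=i, 29→(29−10)÷1=19=s, 25→(25−10)÷1=15=o, 14→(14−10)÷1=4=d, 15→(15−10)÷1=5=e.

episode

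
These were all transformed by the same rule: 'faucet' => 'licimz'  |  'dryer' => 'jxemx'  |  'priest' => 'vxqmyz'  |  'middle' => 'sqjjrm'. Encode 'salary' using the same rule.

The shift depends on letter class: consonant f→l is +6, but vowel a→i is +8. The rule splits by letter class: vowels +8, consonants +6.
For salary: s(cons)+6=y, a(vowel)+8=i, l(cons)+6=r, a(vowel)+8=i, r(cons)+6=x, y(cons)+6=e.

yirixe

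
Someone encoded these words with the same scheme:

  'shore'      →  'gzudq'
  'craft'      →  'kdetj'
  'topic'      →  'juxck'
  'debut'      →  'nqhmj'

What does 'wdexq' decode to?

grape

s(18)→g(6) and h(7)→z(25) fit y≡3x+4 (mod 26); the inverse of 3 mod 26 is 9. This is an affine cipher: with a=0,…,z=25, each position x becomes (3x+4) mod 26.
Undoing it on wdexq: w(22)→9·(22−4)≡6=g; d(3)→9·(3−4)≡17=r; e(4)→9·(4−4)≡0=a; x(23)→9·(23−4)≡15=p; q(16)→9·(16−4)≡4=e (all mod 26).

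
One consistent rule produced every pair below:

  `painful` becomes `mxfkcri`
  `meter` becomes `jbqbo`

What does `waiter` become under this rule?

txfqbo

Compare letters: p→m is +23, a→x is +23, i→f is +23 — a constant shift. Every letter moves 23 places later in the alphabet, wrapping around z→a.
On waiter: w+23=t, a+23=x, i+23=f, t+23=q, e+23=b, r+23=o.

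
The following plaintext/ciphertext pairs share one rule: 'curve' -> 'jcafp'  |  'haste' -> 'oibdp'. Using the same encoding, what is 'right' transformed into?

yqpre

In curve: c→j is +7, u→c is +8, r→a is +9, v→f is +10 — the shift increases by 1 each position. The shift increases by 1 at each position, starting from +7: 7, 8, 9, ….
On right: r+7=y, i+8=q, g+9=p, h+10=r, t+11=e.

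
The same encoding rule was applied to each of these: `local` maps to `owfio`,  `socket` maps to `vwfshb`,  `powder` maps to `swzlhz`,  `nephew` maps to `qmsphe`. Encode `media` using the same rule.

pmgqd

Shifts by position in local: pos 0: l→o (+3), pos 1: o→w (+8), pos 2: c→f (+3), pos 3: a→i (+8) — repeating every 2. It's a Vigenère-style cipher with numeric key [3,8]: position i shifts by key[i mod 2].
For media: m+3=p, e+8=m, d+3=g, i+8=q, a+3=d.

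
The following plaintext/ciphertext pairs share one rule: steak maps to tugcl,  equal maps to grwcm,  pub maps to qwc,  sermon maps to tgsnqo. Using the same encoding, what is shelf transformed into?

tigmg

The shift depends on letter class: consonant s→t is +1, but vowel e→g is +2. Two shifts are in play — +2 for a/e/i/o/u, +1 for every other letter.
For shelf: s(cons)+1=t, h(cons)+1=i, e(vowel)+2=g, l(cons)+1=m, f(cons)+1=g.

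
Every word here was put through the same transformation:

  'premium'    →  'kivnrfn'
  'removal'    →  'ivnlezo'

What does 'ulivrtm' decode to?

foreign

Letters are reflected about the middle of the alphabet (position → 25−position): Atbash.
Decoding ulivrtm: u↔f, l↔o, i↔r, v↔e, r↔i, t↔g, m↔n.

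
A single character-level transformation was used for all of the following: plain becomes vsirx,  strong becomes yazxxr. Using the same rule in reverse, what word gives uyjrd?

The shift increases by 1 at each position, starting from +6: 6, 7, 8, ….
Reversing it on uyjrd: u−6=o, y−7=r, j−8=b, r−9=i, d−10=t.

orbit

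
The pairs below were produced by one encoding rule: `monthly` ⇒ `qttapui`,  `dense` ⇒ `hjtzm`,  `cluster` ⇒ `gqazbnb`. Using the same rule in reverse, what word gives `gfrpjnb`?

caliber

In monthly: m→q is +4, o→t is +5, n→t is +6, t→a is +7 — the shift increases by 1 each position. Each letter shifts forward by (position + 4), i.e. 4, 5, 6, … — the shift grows by one for each successive letter.
Undoing it on gfrpjnb: g−4=c, f−5=a, r−6=l, p−7=i, j−8=b, n−9=e, b−10=r.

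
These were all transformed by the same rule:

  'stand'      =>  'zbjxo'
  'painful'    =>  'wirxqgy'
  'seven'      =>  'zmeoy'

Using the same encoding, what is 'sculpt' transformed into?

Each letter shifts forward by (position + 7), i.e. 7, 8, 9, … — the shift grows by one for each successive letter.
Applying it to sculpt: s+7=z, c+8=k, u+9=d, l+10=v, p+11=a, t+12=f.

zkdvaf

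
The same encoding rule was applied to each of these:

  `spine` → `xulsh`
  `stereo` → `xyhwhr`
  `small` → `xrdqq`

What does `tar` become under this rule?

ydw

The shift depends on letter class: consonant s→x is +5, but vowel i→l is +3. The rule splits by letter class: vowels +3, consonants +5.
Applying it to tar: t(cons)+5=y, a(vowel)+3=d, r(cons)+5=w.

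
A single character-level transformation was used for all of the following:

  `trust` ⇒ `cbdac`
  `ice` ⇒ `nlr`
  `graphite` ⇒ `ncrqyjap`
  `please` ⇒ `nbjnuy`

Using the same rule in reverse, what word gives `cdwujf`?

Two steps: reverse the string, then apply a Caesar shift of +9.
Undoing it on cdwujf: shift back: c−9=t, d−9=u, w−9=n, u−9=l, j−9=a, f−9=w → tunlaw; then reverse → walnut.

walnut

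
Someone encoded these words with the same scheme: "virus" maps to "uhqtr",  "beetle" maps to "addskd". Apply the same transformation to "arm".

Compare letters: v→u is +25, i→h is +25, r→q is +25 — a constant shift. Each letter is shifted forward by 25 in the alphabet (a Caesar shift of +25).
On arm: a+25=z, r+25=q, m+25=l.

zql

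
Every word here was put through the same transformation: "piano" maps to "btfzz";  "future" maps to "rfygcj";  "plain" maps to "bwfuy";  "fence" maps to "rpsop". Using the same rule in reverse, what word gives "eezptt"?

A repeating key of period 3 is used — shifts +12, +11, +5 over and over.
Undoing it on eezptt: e−12=s, e−11=t, z−5=u, p−12=d, t−11=i, t−5=o.

studio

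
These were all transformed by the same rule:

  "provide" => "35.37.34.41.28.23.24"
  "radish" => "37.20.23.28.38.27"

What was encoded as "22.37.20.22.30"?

Each letter is replaced by its alphabet position (a=1..z=26) + 19.
Undoing it on 22.37.20.22.30: 22→(22−19)÷1=3=c, 37→(37−19)÷1=18=r, 20→(20−19)÷1=1=a, 22→(22−19)÷1=3=c, 30→(30−19)÷1=11=k.

crack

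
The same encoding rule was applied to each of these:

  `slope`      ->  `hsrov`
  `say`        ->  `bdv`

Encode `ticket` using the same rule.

whnflw

The output letters match the input read backwards, each shifted +3: slope reversed is epols. Two steps: reverse the string, then apply a Caesar shift of +3.
For ticket: reverse → tekcit; then shift: t+3=w, e+3=h, k+3=n, c+3=f, i+3=l, t+3=w.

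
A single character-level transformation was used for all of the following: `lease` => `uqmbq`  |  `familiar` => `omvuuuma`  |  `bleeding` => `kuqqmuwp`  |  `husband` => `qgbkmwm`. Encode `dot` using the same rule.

The shift depends on letter class: consonant l→u is +9, but vowel e→q is +12. The rule splits by letter class: vowels +12, consonants +9.
On dot: d(cons)+9=m, o(vowel)+12=a, t(cons)+9=c.

mac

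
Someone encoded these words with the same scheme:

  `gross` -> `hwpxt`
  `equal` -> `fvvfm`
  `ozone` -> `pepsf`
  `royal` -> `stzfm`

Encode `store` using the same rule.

Shifts by position in gross: pos 0: g→h (+1), pos 1: r→w (+5), pos 2: o→p (+1), pos 3: s→x (+5) — repeating every 2. It's a Vigenère-style cipher with numeric key [1,5]: position i shifts by key[i mod 2].
Applying it to store: s+1=t, t+5=y, o+1=p, r+5=w, e+1=f.

typwf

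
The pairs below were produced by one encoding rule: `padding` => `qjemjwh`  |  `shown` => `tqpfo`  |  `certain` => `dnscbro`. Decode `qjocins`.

panther

Shifts by position in padding: pos 0: p→q (+1), pos 1: a→j (+9), pos 2: d→e (+1), pos 3: d→m (+9) — repeating every 2. It's a Vigenère-style cipher with numeric key [1,9]: position i shifts by key[i mod 2].
Reversing it on qjocins: q−1=p, j−9=a, o−1=n, c−9=t, i−1=h, n−9=e, s−1=r.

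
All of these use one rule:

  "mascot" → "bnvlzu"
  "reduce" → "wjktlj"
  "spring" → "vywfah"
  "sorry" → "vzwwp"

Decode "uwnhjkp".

tragedy

m(12)→b(1) and a(0)→n(13) fit y≡25x+13 (mod 26); the inverse of 25 mod 26 is 25. Treating letters as 0–25, the rule is x ↦ 25x + 13 (mod 26).
Undoing it on uwnhjkp: u(20)→25·(20−13)≡19=t; w(22)→25·(22−13)≡17=r; n(13)→25·(13−13)≡0=a; h(7)→25·(7−13)≡6=g; j(9)→25·(9−13)≡4=e; k(10)→25·(10−13)≡3=d; p(15)→25·(15−13)≡24=y (all mod 26).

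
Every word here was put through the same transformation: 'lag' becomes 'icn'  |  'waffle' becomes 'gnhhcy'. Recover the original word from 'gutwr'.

Two steps: reverse the string, then apply a Caesar shift of +2.
Undoing it on gutwr: shift back: g−2=e, u−2=s, t−2=r, w−2=u, r−2=p → esrup; then reverse → purse.

purse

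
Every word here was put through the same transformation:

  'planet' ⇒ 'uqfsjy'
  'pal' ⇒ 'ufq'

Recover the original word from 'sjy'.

net

Compare letters: p→u is +5, l→q is +5, a→f is +5 — a constant shift. Each letter is shifted forward by 5 in the alphabet (a Caesar shift of +5).
Undoing it on sjy: s−5=n, j−5=e, y−5=t.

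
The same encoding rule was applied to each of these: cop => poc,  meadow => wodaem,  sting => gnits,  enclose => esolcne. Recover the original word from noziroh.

It's just the letters in reverse order.
Reversing it on noziroh: then reverse → horizon.

horizon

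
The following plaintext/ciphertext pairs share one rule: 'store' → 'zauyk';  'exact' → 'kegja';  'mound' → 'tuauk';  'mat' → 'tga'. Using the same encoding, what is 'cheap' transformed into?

The shift depends on letter class: consonant s→z is +7, but vowel o→u is +6. The rule splits by letter class: vowels +6, consonants +7.
Applying it to cheap: c(cons)+7=j, h(cons)+7=o, e(vowel)+6=k, a(vowel)+6=g, p(cons)+7=w.

jokgw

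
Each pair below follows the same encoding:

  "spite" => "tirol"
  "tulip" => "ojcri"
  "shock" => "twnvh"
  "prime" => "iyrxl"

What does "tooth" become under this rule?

onnow

s(18)→t(19) and p(15)→i(8) fit y≡21x+5 (mod 26); the inverse of 21 mod 26 is 5. Treating letters as 0–25, the rule is x ↦ 21x + 5 (mod 26).
Applying it to tooth: t(19)→21·19+5≡14=o; o(14)→21·14+5≡13=n; o(14)→21·14+5≡13=n; t(19)→21·19+5≡14=o; h(7)→21·7+5≡22=w (all mod 26).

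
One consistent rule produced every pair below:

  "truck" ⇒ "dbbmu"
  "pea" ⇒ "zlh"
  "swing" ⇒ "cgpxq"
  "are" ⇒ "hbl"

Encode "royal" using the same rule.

bvihv

Two shifts are in play — +7 for a/e/i/o/u, +10 for every other letter.
On royal: r(cons)+10=b, o(vowel)+7=v, y(cons)+10=i, a(vowel)+7=h, l(cons)+10=v.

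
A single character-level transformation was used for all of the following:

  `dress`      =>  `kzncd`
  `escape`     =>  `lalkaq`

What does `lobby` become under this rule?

swklj

Each letter shifts forward by (position + 7), i.e. 7, 8, 9, … — the shift grows by one for each successive letter.
For lobby: l+7=s, o+8=w, b+9=k, b+10=l, y+11=j.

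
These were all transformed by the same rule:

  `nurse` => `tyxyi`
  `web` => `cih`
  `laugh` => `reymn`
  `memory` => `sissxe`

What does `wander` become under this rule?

Vowels shift forward by 4 and consonants shift forward by 6.
Applying it to wander: w(cons)+6=c, a(vowel)+4=e, n(cons)+6=t, d(cons)+6=j, e(vowel)+4=i, r(cons)+6=x.

cetjix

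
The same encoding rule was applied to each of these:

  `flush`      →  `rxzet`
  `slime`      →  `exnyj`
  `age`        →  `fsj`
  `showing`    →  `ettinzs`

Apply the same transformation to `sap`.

Two shifts are in play — +5 for a/e/i/o/u, +12 for every other letter.
For sap: s(cons)+12=e, a(vowel)+5=f, p(cons)+12=b.

efb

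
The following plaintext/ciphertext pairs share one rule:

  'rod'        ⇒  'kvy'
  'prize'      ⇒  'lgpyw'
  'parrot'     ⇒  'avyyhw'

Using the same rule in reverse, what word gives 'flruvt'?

monkey

The output letters match the input read backwards, each shifted +7: rod reversed is dor. Two steps: reverse the string, then apply a Caesar shift of +7.
Reversing it on flruvt: shift back: f−7=y, l−7=e, r−7=k, u−7=n, v−7=o, t−7=m → yeknom; then reverse → monkey.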